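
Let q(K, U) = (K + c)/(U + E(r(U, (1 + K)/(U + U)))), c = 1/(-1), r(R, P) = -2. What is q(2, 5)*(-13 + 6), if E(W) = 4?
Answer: -7/9 ≈ -0.77778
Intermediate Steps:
c = -1
q(K, U) = (-1 + K)/(4 + U) (q(K, U) = (K - 1)/(U + 4) = (-1 + K)/(4 + U))
q(2, 5)*(-13 + 6) = ((-1 + 2)/(4 + 5))*(-13 + 6) = (1/9)*(-7) = ((⅑)*1)*(-7) = (⅑)*(-7) = -7/9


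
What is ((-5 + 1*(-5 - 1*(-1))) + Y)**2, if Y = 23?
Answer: 196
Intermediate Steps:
((-5 + 1*(-5 - 1*(-1))) + Y)**2 = ((-5 + 1*(-5 - 1*(-1))) + 23)**2 = ((-5 + 1*(-5 + 1)) + 23)**2 = ((-5 + 1*(-4)) + 23)**2 = ((-5 - 4) + 23)**2 = (-9 + 23)**2 = 14**2 = 196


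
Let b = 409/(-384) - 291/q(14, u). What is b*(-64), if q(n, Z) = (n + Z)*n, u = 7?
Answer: 38665/294 ≈ 131.51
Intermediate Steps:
q(n, Z) = n*(Z + n) (q(n, Z) = (Z + n)*n = n*(Z + n))
b = -38665/18816 (b = 409/(-384) - 291*1/(14*(7 + 14)) = 409*(-1/384) - 291/(14*21) = -409/384 - 291/294 = -409/384 - 291*1/294 = -409/384 - 97/98 = -38665/18816 ≈ -2.0549)
b*(-64) = -38665/18816*(-64) = 38665/294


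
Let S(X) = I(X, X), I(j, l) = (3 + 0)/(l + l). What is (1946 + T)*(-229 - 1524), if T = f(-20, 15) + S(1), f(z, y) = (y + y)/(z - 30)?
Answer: -34129157/10 ≈ -3.4129e+6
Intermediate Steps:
f(z, y) = 2*y/(-30 + z) (f(z, y) = (2*y)/(-30 + z) = 2*y/(-30 + z))
I(j, l) = 3/(2*l) (I(j, l) = 3/((2*l)) = 3*(1/(2*l)) = 3/(2*l))
S(X) = 3/(2*X)
T = 9/10 (T = 2*15/(-30 - 20) + (3/2)/1 = 2*15/(-50) + (3/2)*1 = 2*15*(-1/50) + 3/2 = -3/5 + 3/2 = 9/10 ≈ 0.90000)
(1946 + T)*(-229 - 1524) = (1946 + 9/10)*(-229 - 1524) = (19469/10)*(-1753) = -34129157/10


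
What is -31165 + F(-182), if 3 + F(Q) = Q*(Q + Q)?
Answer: 35080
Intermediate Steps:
F(Q) = -3 + 2*Q² (F(Q) = -3 + Q*(Q + Q) = -3 + Q*(2*Q) = -3 + 2*Q²)
-31165 + F(-182) = -31165 + (-3 + 2*(-182)²) = -31165 + (-3 + 2*33124) = -31165 + (-3 + 66248) = -31165 + 66245 = 35080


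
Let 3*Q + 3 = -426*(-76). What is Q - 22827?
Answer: -12036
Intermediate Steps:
Q = 10791 (Q = -1 + (-426*(-76))/3 = -1 + (⅓)*32376 = -1 + 10792 = 10791)
Q - 22827 = 10791 - 22827 = -12036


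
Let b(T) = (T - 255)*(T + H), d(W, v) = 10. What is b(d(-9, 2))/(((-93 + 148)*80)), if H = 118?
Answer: -392/55 ≈ -7.1273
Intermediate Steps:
b(T) = (-255 + T)*(118 + T) (b(T) = (T - 255)*(T + 118) = (-255 + T)*(118 + T))
b(d(-9, 2))/(((-93 + 148)*80)) = (-30090 + 10² - 137*10)/(((-93 + 148)*80)) = (-30090 + 100 - 1370)/((55*80)) = -31360/4400 = -31360*1/4400 = -392/55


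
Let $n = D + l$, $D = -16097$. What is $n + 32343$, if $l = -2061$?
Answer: $14185$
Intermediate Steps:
$n = -18158$ ($n = -16097 - 2061 = -18158$)
$n + 32343 = -18158 + 32343 = 14185$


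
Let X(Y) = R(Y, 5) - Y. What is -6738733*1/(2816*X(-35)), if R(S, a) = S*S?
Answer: -6738733/3548160 ≈ -1.8992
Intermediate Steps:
R(S, a) = S**2
X(Y) = Y**2 - Y
-6738733*1/(2816*X(-35)) = -6738733*(-1/(98560*(-1 - 35))) = -6738733/(2816*(-35*(-36))) = -6738733/(2816*1260) = -6738733/3548160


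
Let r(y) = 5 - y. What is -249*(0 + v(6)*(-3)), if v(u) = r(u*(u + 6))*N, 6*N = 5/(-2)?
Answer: 83415/4 ≈ 20854.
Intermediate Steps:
N = -5/12 (N = (5/(-2))/6 = (5*(-½))/6 = (⅙)*(-5/2) = -5/12 ≈ -0.41667)
v(u) = -25/12 + 5*u*(6 + u)/12 (v(u) = (5 - u*(u + 6))*(-5/12) = (5 - u*(6 + u))*(-5/12) = -25/12 + 5*u*(6 + u)/12)
-249*(0 + v(6)*(-3)) = -249*(0 + (-25/12 + (5/12)*6*(6 + 6))*(-3)) = -249*(0 + (-25/12 + (5/12)*6*12)*(-3)) = -249*(0 + (-25/12 + 30)*(-3)) = -249*(0 + (335/12)*(-3)) = -249*(0 - 335/4) = -249*(-335/4) = 83415/4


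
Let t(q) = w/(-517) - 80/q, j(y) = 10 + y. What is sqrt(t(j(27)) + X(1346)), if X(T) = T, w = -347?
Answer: sqrt(491980912577)/19129 ≈ 36.668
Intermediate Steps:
t(q) = 347/517 - 80/q (t(q) = -347/(-517) - 80/q = -347*(-1/517) - 80/q = 347/517 - 80/q)
sqrt(t(j(27)) + X(1346)) = sqrt((347/517 - 80/(10 + 27)) + 1346) = sqrt((347/517 - 80/37) + 1346) = sqrt(-28521/19129 + 1346) = sqrt(25719113/19129) = sqrt(491980912577)/19129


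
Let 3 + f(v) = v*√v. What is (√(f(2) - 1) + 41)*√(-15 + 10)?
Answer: I*√5*(41 + √(-4 + 2*√2)) ≈ -2.4203 + 91.679*I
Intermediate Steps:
f(v) = -3 + v^(3/2) (f(v) = -3 + v*√v = -3 + v^(3/2))
(√(f(2) - 1) + 41)*√(-15 + 10) = (√((-3 + 2^(3/2)) - 1) + 41)*√(-15 + 10) = (√((-3 + 2*√2) - 1) + 41)*√(-5) = (√(-4 + 2*√2) + 41)*(I*√5) = (41 + √(-4 + 2*√2))*(I*√5) = I*√5*(41 + √(-4 + 2*√2))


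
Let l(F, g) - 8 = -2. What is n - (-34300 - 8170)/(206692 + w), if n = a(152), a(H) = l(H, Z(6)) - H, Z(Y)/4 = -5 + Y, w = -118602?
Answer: -1281867/8809 ≈ -145.52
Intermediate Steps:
Z(Y) = -20 + 4*Y (Z(Y) = 4*(-5 + Y) = -20 + 4*Y)
l(F, g) = 6 (l(F, g) = 8 - 2 = 6)
a(H) = 6 - H
n = -146 (n = 6 - 1*152 = 6 - 152 = -146)
n - (-34300 - 8170)/(206692 + w) = -146 - (-34300 - 8170)/(206692 - 118602) = -146 - (-42470)/88090 = -146 - 1*(-4247/8809) = -146 + 4247/8809 = -1281867/8809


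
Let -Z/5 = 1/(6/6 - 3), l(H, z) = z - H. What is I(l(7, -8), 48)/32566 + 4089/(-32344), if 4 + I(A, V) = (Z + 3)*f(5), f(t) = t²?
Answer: -64422225/526657352 ≈ -0.12232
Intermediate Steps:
Z = 5/2 (Z = -5/(6/6 - 3) = -5/(6*(⅙) - 3) = -5/(1 - 3) = -5/(-2) = -5*(-½) = 5/2 ≈ 2.5000)
I(A, V) = 267/2 (I(A, V) = -4 + (5/2 + 3)*5² = -4 + (11/2)*25 = -4 + 275/2 = 267/2)
I(l(7, -8), 48)/32566 + 4089/(-32344) = (267/2)/32566 + 4089/(-32344) = (267/2)*(1/32566) + 4089*(-1/32344) = 267/65132 - 4089/32344 = -64422225/526657352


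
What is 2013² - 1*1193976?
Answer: 2858193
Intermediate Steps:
2013² - 1*1193976 = 4052169 - 1193976 = 2858193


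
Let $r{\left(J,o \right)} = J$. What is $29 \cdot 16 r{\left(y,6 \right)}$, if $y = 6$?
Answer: $2784$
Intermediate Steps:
$29 \cdot 16 r{\left(y,6 \right)} = 29 \cdot 16 \cdot 6 = 464 \cdot 6 = 2784$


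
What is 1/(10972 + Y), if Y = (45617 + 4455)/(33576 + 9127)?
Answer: 42703/468587388 ≈ 9.1131e-5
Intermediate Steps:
Y = 50072/42703 ≈ 1.1726
1/(10972 + Y) = 1/(10972 + 50072/42703) = 1/(468587388/42703) = 42703/468587388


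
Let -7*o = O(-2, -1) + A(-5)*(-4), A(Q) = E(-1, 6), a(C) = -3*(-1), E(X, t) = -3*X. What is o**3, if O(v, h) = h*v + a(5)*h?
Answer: 2197/343 ≈ 6.4053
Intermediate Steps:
a(C) = 3
A(Q) = 3 (A(Q) = -3*(-1) = 3)
O(v, h) = 3*h + h*v (O(v, h) = h*v + 3*h = 3*h + h*v)
o = 13/7 (o = -(-(3 - 2) + 3*(-4))/7 = -(-1*1 - 12)/7 = -(-1 - 12)/7 = -1/7*(-13) = 13/7 ≈ 1.8571)
o**3 = (13/7)**3 = 2197/343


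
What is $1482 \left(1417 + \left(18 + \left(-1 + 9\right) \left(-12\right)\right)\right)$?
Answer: $1984398$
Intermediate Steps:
$1482 \left(1417 + \left(18 + \left(-1 + 9\right) \left(-12\right)\right)\right) = 1482 \left(1417 + \left(18 + 8 \left(-12\right)\right)\right) = 1482 \left(1417 + \left(18 - 96\right)\right) = 1482 \left(1417 - 78\right) = 1482 \cdot 1339 = 1984398$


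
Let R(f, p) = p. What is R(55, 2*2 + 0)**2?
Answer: 16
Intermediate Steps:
R(55, 2*2 + 0)**2 = (2*2 + 0)**2 = (4 + 0)**2 = 4**2 = 16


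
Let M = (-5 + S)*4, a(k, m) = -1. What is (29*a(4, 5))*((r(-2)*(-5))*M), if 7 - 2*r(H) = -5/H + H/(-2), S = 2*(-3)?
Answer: -11165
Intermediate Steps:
S = -6
M = -44 (M = (-5 - 6)*4 = -11*4 = -44)
r(H) = 7/2 + H/4 + 5/(2*H) (r(H) = 7/2 - (-5/H + H/(-2))/2 = 7/2 - (-5/H + H*(-½))/2 = 7/2 - (-5/H - H/2)/2 = 7/2 + (H/4 + 5/(2*H)) = 7/2 + H/4 + 5/(2*H))
(29*a(4, 5))*((r(-2)*(-5))*M) = (29*(-1))*((((¼)*(10 - 2*(14 - 2))/(-2))*(-5))*(-44)) = -29*((¼)*(-½)*(10 - 2*12))*(-5)*(-44) = -29*((¼)*(-½)*(10 - 24))*(-5)*(-44) = -29*((¼)*(-½)*(-14))*(-5)*(-44) = -29*(7/4)*(-5)*(-44) = -(-1015)*(-44)/4 = -29*385 = -11165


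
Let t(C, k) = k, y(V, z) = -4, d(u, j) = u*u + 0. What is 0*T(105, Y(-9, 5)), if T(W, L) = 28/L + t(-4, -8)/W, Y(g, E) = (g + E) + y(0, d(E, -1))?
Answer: 0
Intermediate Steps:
d(u, j) = u**2 (d(u, j) = u**2 + 0 = u**2)
Y(g, E) = -4 + E + g (Y(g, E) = (g + E) - 4 = (E + g) - 4 = -4 + E + g)
T(W, L) = -8/W + 28/L (T(W, L) = 28/L - 8/W = -8/W + 28/L)
0*T(105, Y(-9, 5)) = 0*(-8/105 + 28/(-4 + 5 - 9)) = 0*(-8*1/105 + 28/(-8)) = 0*(-8/105 + 28*(-1/8)) = 0*(-8/105 - 7/2) = 0*(-751/210) = 0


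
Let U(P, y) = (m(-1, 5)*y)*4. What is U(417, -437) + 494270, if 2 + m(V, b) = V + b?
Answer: 490774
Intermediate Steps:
m(V, b) = -2 + V + b (m(V, b) = -2 + (V + b) = -2 + V + b)
U(P, y) = 8*y (U(P, y) = ((-2 - 1 + 5)*y)*4 = (2*y)*4 = 8*y)
U(417, -437) + 494270 = 8*(-437) + 494270 = -3496 + 494270 = 490774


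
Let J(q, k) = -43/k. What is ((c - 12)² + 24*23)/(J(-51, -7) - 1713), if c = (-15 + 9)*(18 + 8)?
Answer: -50358/2987 ≈ -16.859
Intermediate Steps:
c = -156 (c = -6*26 = -156)
((c - 12)² + 24*23)/(J(-51, -7) - 1713) = ((-156 - 12)² + 24*23)/(-43/(-7) - 1713) = ((-168)² + 552)/(-43*(-⅐) - 1713) = (28224 + 552)/(43/7 - 1713) = 28776/(-11948/7) = 28776*(-7/11948) = -50358/2987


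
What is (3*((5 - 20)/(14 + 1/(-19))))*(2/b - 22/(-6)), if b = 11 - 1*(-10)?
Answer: -4503/371 ≈ -12.137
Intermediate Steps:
b = 21 (b = 11 + 10 = 21)
(3*((5 - 20)/(14 + 1/(-19))))*(2/b - 22/(-6)) = (3*((5 - 20)/(14 + 1/(-19))))*(2/21 - 22/(-6)) = (3*(-15/(14 - 1/19)))*(2*(1/21) - 22*(-⅙)) = (3*(-15/265/19))*(2/21 + 11/3) = (3*(-15*19/265))*(79/21) = (3*(-57/53))*(79/21) = -171/53*79/21 = -4503/371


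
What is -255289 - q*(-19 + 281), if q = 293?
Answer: -332055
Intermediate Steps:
-255289 - q*(-19 + 281) = -255289 - 293*(-19 + 281) = -255289 - 293*262 = -255289 - 1*76766 = -255289 - 76766 = -332055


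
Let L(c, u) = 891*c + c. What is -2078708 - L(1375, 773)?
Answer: -3305208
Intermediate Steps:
L(c, u) = 892*c
-2078708 - L(1375, 773) = -2078708 - 892*1375 = -2078708 - 1*1226500 = -2078708 - 1226500 = -3305208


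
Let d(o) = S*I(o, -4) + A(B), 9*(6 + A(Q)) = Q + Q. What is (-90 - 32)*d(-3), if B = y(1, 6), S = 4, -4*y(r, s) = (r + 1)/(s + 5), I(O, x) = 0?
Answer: 72590/99 ≈ 733.23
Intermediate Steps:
y(r, s) = -(1 + r)/(4*(5 + s)) (y(r, s) = -(r + 1)/(4*(s + 5)) = -(1 + r)/(4*(5 + s)))
B = -1/22 (B = (-1 - 1*1)/(4*(5 + 6)) = (¼)*(-1 - 1)/11 = (¼)*(1/11)*(-2) = -1/22 ≈ -0.045455)
A(Q) = -6 + 2*Q/9 (A(Q) = -6 + (Q + Q)/9 = -6 + (2*Q)/9 = -6 + 2*Q/9)
d(o) = -595/99 (d(o) = 4*0 + (-6 + (2/9)*(-1/22)) = 0 + (-6 - 1/99) = 0 - 595/99 = -595/99)
(-90 - 32)*d(-3) = (-90 - 32)*(-595/99) = -122*(-595/99) = 72590/99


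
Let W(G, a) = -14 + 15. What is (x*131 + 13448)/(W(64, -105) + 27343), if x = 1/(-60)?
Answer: 806749/1640640 ≈ 0.49173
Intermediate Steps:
x = -1/60 ≈ -0.016667
W(G, a) = 1
(x*131 + 13448)/(W(64, -105) + 27343) = (-1/60*131 + 13448)/(1 + 27343) = (-131/60 + 13448)/27344 = (806749/60)*(1/27344) = 806749/1640640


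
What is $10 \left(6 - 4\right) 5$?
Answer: $100$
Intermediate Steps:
$10 \left(6 - 4\right) 5 = 10 \cdot 2 \cdot 5 = 20 \cdot 5 = 100$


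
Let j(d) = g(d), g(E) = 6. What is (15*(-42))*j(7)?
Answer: -3780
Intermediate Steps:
j(d) = 6
(15*(-42))*j(7) = (15*(-42))*6 = -630*6 = -3780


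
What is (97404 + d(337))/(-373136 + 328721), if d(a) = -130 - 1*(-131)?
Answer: -2783/1269 ≈ -2.1931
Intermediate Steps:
d(a) = 1 (d(a) = -130 + 131 = 1)
(97404 + d(337))/(-373136 + 328721) = (97404 + 1)/(-373136 + 328721) = 97405/(-44415) = 97405*(-1/44415) = -2783/1269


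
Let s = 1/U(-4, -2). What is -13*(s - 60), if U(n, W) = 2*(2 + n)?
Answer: 3133/4 ≈ 783.25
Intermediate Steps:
U(n, W) = 4 + 2*n
s = -1/4 (s = 1/(4 + 2*(-4)) = 1/(4 - 8) = 1/(-4) = -1/4 ≈ -0.25000)
-13*(s - 60) = -13*(-1/4 - 60) = -13*(-241/4) = 3133/4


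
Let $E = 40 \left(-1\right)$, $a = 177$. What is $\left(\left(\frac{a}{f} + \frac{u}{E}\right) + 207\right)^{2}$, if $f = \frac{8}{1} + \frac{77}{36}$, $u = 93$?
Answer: $\frac{420716985129}{8526400} \approx 49343.0$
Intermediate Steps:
$E = -40$
$f = \frac{365}{36}$ ($f = 8 \cdot 1 + 77 \cdot \frac{1}{36} = 8 + \frac{77}{36} = \frac{365}{36} \approx 10.139$)
$\left(\left(\frac{a}{f} + \frac{u}{E}\right) + 207\right)^{2} = \left(\left(\frac{177}{\frac{365}{36}} + \frac{93}{-40}\right) + 207\right)^{2} = \left(\left(177 \cdot \frac{36}{365} + 93 \left(- \frac{1}{40}\right)\right) + 207\right)^{2} = \left(\left(\frac{6372}{365} - \frac{93}{40}\right) + 207\right)^{2} = \left(\frac{44187}{2920} + 207\right)^{2} = \left(\frac{648627}{2920}\right)^{2} = \frac{420716985129}{8526400}$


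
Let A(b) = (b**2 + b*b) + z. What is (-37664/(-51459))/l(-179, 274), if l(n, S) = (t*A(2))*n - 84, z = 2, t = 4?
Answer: -9416/93192249 ≈ -0.00010104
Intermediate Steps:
A(b) = 2 + 2*b**2 (A(b) = (b**2 + b*b) + 2 = (b**2 + b**2) + 2 = 2*b**2 + 2 = 2 + 2*b**2)
l(n, S) = -84 + 40*n (l(n, S) = (4*(2 + 2*2**2))*n - 84 = (4*(2 + 2*4))*n - 84 = (4*(2 + 8))*n - 84 = (4*10)*n - 84 = 40*n - 84 = -84 + 40*n)
(-37664/(-51459))/l(-179, 274) = (-37664/(-51459))/(-84 + 40*(-179)) = (-37664*(-1/51459))/(-84 - 7160) = (37664/51459)/(-7244) = (37664/51459)*(-1/7244) = -9416/93192249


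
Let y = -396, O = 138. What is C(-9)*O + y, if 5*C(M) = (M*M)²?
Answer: 903438/5 ≈ 1.8069e+5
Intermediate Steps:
C(M) = M⁴/5 (C(M) = (M*M)²/5 = (M²)²/5 = M⁴/5)
C(-9)*O + y = ((⅕)*(-9)⁴)*138 - 396 = ((⅕)*6561)*138 - 396 = (6561/5)*138 - 396 = 905418/5 - 396 = 903438/5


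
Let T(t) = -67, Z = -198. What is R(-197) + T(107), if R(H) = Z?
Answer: -265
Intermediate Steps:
R(H) = -198
R(-197) + T(107) = -198 - 67 = -265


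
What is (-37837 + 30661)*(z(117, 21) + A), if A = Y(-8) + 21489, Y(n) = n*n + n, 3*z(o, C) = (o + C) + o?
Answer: -155216880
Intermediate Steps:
z(o, C) = C/3 + 2*o/3 (z(o, C) = ((o + C) + o)/3 = ((C + o) + o)/3 = (C + 2*o)/3 = C/3 + 2*o/3)
Y(n) = n + n**2 (Y(n) = n**2 + n = n + n**2)
A = 21545 (A = -8*(1 - 8) + 21489 = -8*(-7) + 21489 = 56 + 21489 = 21545)
(-37837 + 30661)*(z(117, 21) + A) = (-37837 + 30661)*(((1/3)*21 + (2/3)*117) + 21545) = -7176*((7 + 78) + 21545) = -7176*(85 + 21545) = -7176*21630 = -155216880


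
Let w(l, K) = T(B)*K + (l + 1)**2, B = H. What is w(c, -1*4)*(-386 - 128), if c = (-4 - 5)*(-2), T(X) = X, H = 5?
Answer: -175274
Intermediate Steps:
B = 5
c = 18 (c = -9*(-2) = 18)
w(l, K) = (1 + l)**2 + 5*K (w(l, K) = 5*K + (l + 1)**2 = 5*K + (1 + l)**2 = (1 + l)**2 + 5*K)
w(c, -1*4)*(-386 - 128) = ((1 + 18)**2 + 5*(-1*4))*(-386 - 128) = (19**2 + 5*(-4))*(-514) = (361 - 20)*(-514) = 341*(-514) = -175274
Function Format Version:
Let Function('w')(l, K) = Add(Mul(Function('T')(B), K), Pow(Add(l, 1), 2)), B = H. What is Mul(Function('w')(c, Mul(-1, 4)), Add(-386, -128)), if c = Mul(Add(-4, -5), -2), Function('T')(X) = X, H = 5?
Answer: -175274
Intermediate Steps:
B = 5
c = 18 (c = Mul(-9, -2) = 18)
Function('w')(l, K) = Add(Pow(Add(1, l), 2), Mul(5, K)) (Function('w')(l, K) = Add(Mul(5, K), Pow(Add(l, 1), 2)) = Add(Mul(5, K), Pow(Add(1, l), 2)) = Add(Pow(Add(1, l), 2), Mul(5, K)))
Mul(Function('w')(c, Mul(-1, 4)), Add(-386, -128)) = Mul(Add(Pow(Add(1, 18), 2), Mul(5, Mul(-1, 4))), Add(-386, -128)) = Mul(Add(Pow(19, 2), Mul(5, -4)), -514) = Mul(Add(361, -20), -514) = Mul(341, -514) = -175274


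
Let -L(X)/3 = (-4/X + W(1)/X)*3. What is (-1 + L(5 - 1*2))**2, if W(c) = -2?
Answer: 289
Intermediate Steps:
L(X) = 54/X (L(X) = -3*(-4/X - 2/X)*3 = -3*(-6/X)*3 = -(-54)/X = 54/X)
(-1 + L(5 - 1*2))**2 = (-1 + 54/(5 - 1*2))**2 = (-1 + 54/(5 - 2))**2 = (-1 + 54/3)**2 = (-1 + 54*(1/3))**2 = (-1 + 18)**2 = 17**2 = 289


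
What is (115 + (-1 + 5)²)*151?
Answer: 19781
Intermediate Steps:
(115 + (-1 + 5)²)*151 = (115 + 4²)*151 = (115 + 16)*151 = 131*151 = 19781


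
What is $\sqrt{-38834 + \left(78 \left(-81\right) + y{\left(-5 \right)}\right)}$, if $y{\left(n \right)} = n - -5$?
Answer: $4 i \sqrt{2822} \approx 212.49 i$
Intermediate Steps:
$y{\left(n \right)} = 5 + n$ ($y{\left(n \right)} = n + 5 = 5 + n$)
$\sqrt{-38834 + \left(78 \left(-81\right) + y{\left(-5 \right)}\right)} = \sqrt{-38834 + \left(78 \left(-81\right) + \left(5 - 5\right)\right)} = \sqrt{-38834 + \left(-6318 + 0\right)} = \sqrt{-38834 - 6318} = \sqrt{-45152} = 4 i \sqrt{2822}$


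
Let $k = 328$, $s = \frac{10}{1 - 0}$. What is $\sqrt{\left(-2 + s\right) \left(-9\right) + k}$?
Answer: $16$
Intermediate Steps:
$s = 10$ ($s = \frac{10}{1 + 0} = \frac{10}{1} = 10 \cdot 1 = 10$)
$\sqrt{\left(-2 + s\right) \left(-9\right) + k} = \sqrt{\left(-2 + 10\right) \left(-9\right) + 328} = \sqrt{8 \left(-9\right) + 328} = \sqrt{-72 + 328} = \sqrt{256} = 16$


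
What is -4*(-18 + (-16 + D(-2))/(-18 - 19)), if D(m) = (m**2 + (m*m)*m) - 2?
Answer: 2576/37 ≈ 69.622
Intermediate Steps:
D(m) = -2 + m**2 + m**3 (D(m) = (m**2 + m**2*m) - 2 = (m**2 + m**3) - 2 = -2 + m**2 + m**3)
-4*(-18 + (-16 + D(-2))/(-18 - 19)) = -4*(-18 + (-16 + (-2 + (-2)**2 + (-2)**3))/(-18 - 19)) = -4*(-18 + (-16 + (-2 + 4 - 8))/(-37)) = -4*(-18 + (-16 - 6)*(-1/37)) = -4*(-18 - 22*(-1/37)) = -4*(-18 + 22/37) = -4*(-644/37) = 2576/37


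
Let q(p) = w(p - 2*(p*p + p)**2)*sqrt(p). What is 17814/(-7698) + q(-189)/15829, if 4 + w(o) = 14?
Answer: -2969/1283 + 30*I*sqrt(21)/15829 ≈ -2.3141 + 0.0086852*I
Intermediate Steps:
w(o) = 10 (w(o) = -4 + 14 = 10)
q(p) = 10*sqrt(p)
17814/(-7698) + q(-189)/15829 = 17814/(-7698) + (10*sqrt(-189))/15829 = 17814*(-1/7698) + (10*(3*I*sqrt(21)))*(1/15829) = -2969/1283 + (30*I*sqrt(21))*(1/15829) = -2969/1283 + 30*I*sqrt(21)/15829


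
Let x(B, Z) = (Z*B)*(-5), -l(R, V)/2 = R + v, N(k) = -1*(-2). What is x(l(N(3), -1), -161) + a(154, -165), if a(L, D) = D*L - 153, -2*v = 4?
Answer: -25563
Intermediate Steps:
v = -2 (v = -1/2*4 = -2)
N(k) = 2
l(R, V) = 4 - 2*R (l(R, V) = -2*(R - 2) = -2*(-2 + R) = 4 - 2*R)
x(B, Z) = -5*B*Z (x(B, Z) = (B*Z)*(-5) = -5*B*Z)
a(L, D) = -153 + D*L
x(l(N(3), -1), -161) + a(154, -165) = -5*(4 - 2*2)*(-161) + (-153 - 165*154) = -5*(4 - 4)*(-161) + (-153 - 25410) = -5*0*(-161) - 25563 = 0 - 25563 = -25563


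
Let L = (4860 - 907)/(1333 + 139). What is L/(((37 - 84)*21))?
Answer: -3953/1452864 ≈ -0.0027208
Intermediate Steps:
L = 3953/1472 ≈ 2.6855
L/(((37 - 84)*21)) = 3953/(1472*(((37 - 84)*21))) = 3953/(1472*((-47*21))) = (3953/1472)/(-987) = (3953/1472)*(-1/987) = -3953/1452864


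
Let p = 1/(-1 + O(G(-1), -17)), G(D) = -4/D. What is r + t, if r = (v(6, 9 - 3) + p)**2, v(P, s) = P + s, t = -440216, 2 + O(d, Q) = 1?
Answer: -1760335/4 ≈ -4.4008e+5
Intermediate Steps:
O(d, Q) = -1 (O(d, Q) = -2 + 1 = -1)
p = -1/2 (p = 1/(-1 - 1) = 1/(-2) = -1/2 ≈ -0.50000)
r = 529/4 (r = ((6 + (9 - 3)) - 1/2)**2 = ((6 + 6) - 1/2)**2 = (12 - 1/2)**2 = (23/2)**2 = 529/4 ≈ 132.25)
r + t = 529/4 - 440216 = -1760335/4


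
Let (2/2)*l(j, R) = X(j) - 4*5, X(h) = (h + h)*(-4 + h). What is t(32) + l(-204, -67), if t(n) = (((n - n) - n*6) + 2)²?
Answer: 120944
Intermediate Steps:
X(h) = 2*h*(-4 + h) (X(h) = (2*h)*(-4 + h) = 2*h*(-4 + h))
l(j, R) = -20 + 2*j*(-4 + j) (l(j, R) = 2*j*(-4 + j) - 4*5 = 2*j*(-4 + j) - 20 = -20 + 2*j*(-4 + j))
t(n) = (2 - 6*n)² (t(n) = ((0 - 6*n) + 2)² = (-6*n + 2)² = (2 - 6*n)²)
t(32) + l(-204, -67) = 4*(-1 + 3*32)² + (-20 + 2*(-204)*(-4 - 204)) = 4*(-1 + 96)² + (-20 + 2*(-204)*(-208)) = 4*95² + (-20 + 84864) = 4*9025 + 84844 = 36100 + 84844 = 120944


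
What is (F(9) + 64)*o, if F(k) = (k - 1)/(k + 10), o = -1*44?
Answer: -53856/19 ≈ -2834.5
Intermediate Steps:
o = -44
F(k) = (-1 + k)/(10 + k)
(F(9) + 64)*o = ((-1 + 9)/(10 + 9) + 64)*(-44) = (8/19 + 64)*(-44) = (1224/19)*(-44) = -53856/19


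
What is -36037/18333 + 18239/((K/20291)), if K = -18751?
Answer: -6785490765604/343762083 ≈ -19739.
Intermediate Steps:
-36037/18333 + 18239/((K/20291)) = -36037/18333 + 18239/((-18751/20291)) = -36037*1/18333 + 18239/((-18751*1/20291)) = -36037/18333 + 18239/(-18751/20291) = -36037/18333 + 18239*(-20291/18751) = -36037/18333 - 370087549/18751 = -6785490765604/343762083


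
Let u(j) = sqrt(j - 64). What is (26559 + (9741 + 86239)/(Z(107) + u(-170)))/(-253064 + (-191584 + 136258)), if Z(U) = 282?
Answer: (-79677*sqrt(26) + 7585618*I)/(925170*(sqrt(26) - 94*I)) ≈ -0.087222 + 5.9692e-5*I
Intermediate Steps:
u(j) = sqrt(-64 + j)
(26559 + (9741 + 86239)/(Z(107) + u(-170)))/(-253064 + (-191584 + 136258)) = (26559 + (9741 + 86239)/(282 + sqrt(-64 - 170)))/(-253064 + (-191584 + 136258)) = (26559 + 95980/(282 + sqrt(-234)))/(-253064 - 55326) = (26559 + 95980/(282 + 3*I*sqrt(26)))/(-308390) = (26559 + 95980/(282 + 3*I*sqrt(26)))*(-1/308390) = -26559/308390 - 9598/(30839*(282 + 3*I*sqrt(26)))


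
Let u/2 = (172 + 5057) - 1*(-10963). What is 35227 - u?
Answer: 2843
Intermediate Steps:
u = 32384 (u = 2*((172 + 5057) - 1*(-10963)) = 2*(5229 + 10963) = 2*16192 = 32384)
35227 - u = 35227 - 1*32384 = 35227 - 32384 = 2843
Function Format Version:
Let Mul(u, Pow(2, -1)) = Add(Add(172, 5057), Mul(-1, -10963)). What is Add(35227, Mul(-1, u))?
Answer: 2843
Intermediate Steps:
u = 32384 (u = Mul(2, Add(Add(172, 5057), Mul(-1, -10963))) = Mul(2, Add(5229, 10963)) = Mul(2, 16192) = 32384)
Add(35227, Mul(-1, u)) = Add(35227, Mul(-1, 32384)) = Add(35227, -32384) = 2843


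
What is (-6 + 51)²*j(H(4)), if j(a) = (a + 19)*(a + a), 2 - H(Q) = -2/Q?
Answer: 435375/2 ≈ 2.1769e+5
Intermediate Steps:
H(Q) = 2 + 2/Q (H(Q) = 2 - (-2)/Q = 2 + 2/Q)
j(a) = 2*a*(19 + a) (j(a) = (19 + a)*(2*a) = 2*a*(19 + a))
(-6 + 51)²*j(H(4)) = (-6 + 51)²*(2*(2 + 2/4)*(19 + (2 + 2/4))) = 45²*(2*(2 + 2*(¼))*(19 + (2 + 2*(¼)))) = 2025*(2*(2 + ½)*(19 + (2 + ½))) = 2025*(2*(5/2)*(19 + 5/2)) = 2025*(2*(5/2)*(43/2)) = 2025*(215/2) = 435375/2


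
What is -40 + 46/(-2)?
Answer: -63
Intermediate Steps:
-40 + 46/(-2) = -40 - 1/2*46 = -40 - 23 = -63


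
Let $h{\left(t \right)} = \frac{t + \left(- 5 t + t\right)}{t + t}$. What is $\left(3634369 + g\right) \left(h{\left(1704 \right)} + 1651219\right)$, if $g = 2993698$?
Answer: $\frac{21888760443145}{2} \approx 1.0944 \cdot 10^{13}$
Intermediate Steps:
$h{\left(t \right)} = - \frac{3}{2}$ ($h{\left(t \right)} = \frac{t - 4 t}{2 t} = - 3 t \frac{1}{2 t} = - \frac{3}{2}$)
$\left(3634369 + g\right) \left(h{\left(1704 \right)} + 1651219\right) = \left(3634369 + 2993698\right) \left(- \frac{3}{2} + 1651219\right) = 6628067 \cdot \frac{3302435}{2} = \frac{21888760443145}{2}$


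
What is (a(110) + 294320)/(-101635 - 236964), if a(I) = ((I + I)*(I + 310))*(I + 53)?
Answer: -15355520/338599 ≈ -45.350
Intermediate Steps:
a(I) = 2*I*(53 + I)*(310 + I) (a(I) = ((2*I)*(310 + I))*(53 + I) = (2*I*(310 + I))*(53 + I) = 2*I*(53 + I)*(310 + I))
(a(110) + 294320)/(-101635 - 236964) = (2*110*(16430 + 110**2 + 363*110) + 294320)/(-101635 - 236964) = (2*110*(16430 + 12100 + 39930) + 294320)/(-338599) = (2*110*68460 + 294320)*(-1/338599) = (15061200 + 294320)*(-1/338599) = 15355520*(-1/338599) = -15355520/338599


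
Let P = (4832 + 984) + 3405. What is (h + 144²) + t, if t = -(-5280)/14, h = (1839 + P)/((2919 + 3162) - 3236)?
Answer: 84109132/3983 ≈ 21117.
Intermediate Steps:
P = 9221 (P = 5816 + 3405 = 9221)
h = 2212/569 (h = (1839 + 9221)/((2919 + 3162) - 3236) = 11060/(6081 - 3236) = 11060/2845 = 11060*(1/2845) = 2212/569 ≈ 3.8875)
t = 2640/7 (t = -(-5280)/14 = -1320*(-2/7) = 2640/7 ≈ 377.14)
(h + 144²) + t = (2212/569 + 144²) + 2640/7 = (2212/569 + 20736) + 2640/7 = 11800996/569 + 2640/7 = 84109132/3983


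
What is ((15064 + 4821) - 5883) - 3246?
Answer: 10756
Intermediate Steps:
((15064 + 4821) - 5883) - 3246 = (19885 - 5883) - 3246 = 14002 - 3246 = 10756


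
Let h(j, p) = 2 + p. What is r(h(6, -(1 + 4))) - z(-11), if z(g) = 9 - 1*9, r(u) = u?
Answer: -3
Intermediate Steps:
z(g) = 0 (z(g) = 9 - 9 = 0)
r(h(6, -(1 + 4))) - z(-11) = (2 - (1 + 4)) - 1*0 = (2 - 1*5) + 0 = (2 - 5) + 0 = -3 + 0 = -3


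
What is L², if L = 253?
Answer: 64009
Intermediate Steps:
L² = 253² = 64009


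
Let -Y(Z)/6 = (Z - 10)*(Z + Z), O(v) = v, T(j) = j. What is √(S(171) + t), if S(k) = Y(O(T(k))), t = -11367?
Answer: 9*I*√4219 ≈ 584.58*I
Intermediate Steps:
Y(Z) = -12*Z*(-10 + Z) (Y(Z) = -6*(Z - 10)*(Z + Z) = -6*(-10 + Z)*2*Z = -12*Z*(-10 + Z))
S(k) = 12*k*(10 - k)
√(S(171) + t) = √(12*171*(10 - 1*171) - 11367) = √(12*171*(10 - 171) - 11367) = √(12*171*(-161) - 11367) = √(-330372 - 11367) = √(-341739) = 9*I*√4219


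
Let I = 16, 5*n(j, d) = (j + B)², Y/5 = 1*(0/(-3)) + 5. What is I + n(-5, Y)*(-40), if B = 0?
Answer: -184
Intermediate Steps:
Y = 25 (Y = 5*(1*(0/(-3)) + 5) = 5*(1*(0*(-⅓)) + 5) = 5*(1*0 + 5) = 5*(0 + 5) = 5*5 = 25)
n(j, d) = j²/5 (n(j, d) = (j + 0)²/5 = j²/5)
I + n(-5, Y)*(-40) = 16 + ((⅕)*(-5)²)*(-40) = 16 + ((⅕)*25)*(-40) = 16 + 5*(-40) = 16 - 200 = -184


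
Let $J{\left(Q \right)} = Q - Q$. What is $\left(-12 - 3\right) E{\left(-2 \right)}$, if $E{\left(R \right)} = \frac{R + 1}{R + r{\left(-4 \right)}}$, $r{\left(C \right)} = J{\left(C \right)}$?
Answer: $- \frac{15}{2} \approx -7.5$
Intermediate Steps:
$J{\left(Q \right)} = 0$
$r{\left(C \right)} = 0$
$E{\left(R \right)} = \frac{1 + R}{R}$ ($E{\left(R \right)} = \frac{R + 1}{R + 0} = \frac{1 + R}{R}$)
$\left(-12 - 3\right) E{\left(-2 \right)} = \left(-12 - 3\right) \frac{1 - 2}{-2} = - 15 \left(\left(- \frac{1}{2}\right) \left(-1\right)\right) = \left(-15\right) \frac{1}{2} = - \frac{15}{2}$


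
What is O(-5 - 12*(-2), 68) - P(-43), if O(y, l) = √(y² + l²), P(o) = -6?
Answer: 6 + √4985 ≈ 76.604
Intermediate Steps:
O(y, l) = √(l² + y²)
O(-5 - 12*(-2), 68) - P(-43) = √(68² + (-5 - 12*(-2))²) - 1*(-6) = √(4624 + (-5 - 3*(-8))²) + 6 = √(4624 + (-5 + 24)²) + 6 = √(4624 + 19²) + 6 = √(4624 + 361) + 6 = √4985 + 6 = 6 + √4985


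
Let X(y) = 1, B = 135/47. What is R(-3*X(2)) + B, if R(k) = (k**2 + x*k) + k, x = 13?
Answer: -1416/47 ≈ -30.128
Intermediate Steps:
B = 135/47 (B = 135*(1/47) = 135/47 ≈ 2.8723)
R(k) = k**2 + 14*k (R(k) = (k**2 + 13*k) + k = k**2 + 14*k)
R(-3*X(2)) + B = (-3*1)*(14 - 3*1) + 135/47 = -3*(14 - 3) + 135/47 = -3*11 + 135/47 = -33 + 135/47 = -1416/47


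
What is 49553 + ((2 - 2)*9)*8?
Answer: 49553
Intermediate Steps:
49553 + ((2 - 2)*9)*8 = 49553 + (0*9)*8 = 49553 + 0*8 = 49553 + 0 = 49553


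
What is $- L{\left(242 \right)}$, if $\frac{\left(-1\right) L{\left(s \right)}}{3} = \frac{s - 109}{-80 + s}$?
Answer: $\frac{133}{54} \approx 2.463$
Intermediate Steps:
$L{\left(s \right)} = - \frac{3 \left(-109 + s\right)}{-80 + s}$ ($L{\left(s \right)} = - 3 \frac{s - 109}{-80 + s} = - 3 \frac{-109 + s}{-80 + s} = - \frac{3 \left(-109 + s\right)}{-80 + s}$)
$- L{\left(242 \right)} = - \frac{3 \left(109 - 242\right)}{-80 + 242} = - \frac{3 \left(109 - 242\right)}{162} = - \frac{3 \left(-133\right)}{162} = \left(-1\right) \left(- \frac{133}{54}\right) = \frac{133}{54}$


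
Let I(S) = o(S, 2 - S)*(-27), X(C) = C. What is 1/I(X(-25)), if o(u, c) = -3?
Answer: 1/81 ≈ 0.012346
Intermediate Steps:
I(S) = 81 (I(S) = -3*(-27) = 81)
1/I(X(-25)) = 1/81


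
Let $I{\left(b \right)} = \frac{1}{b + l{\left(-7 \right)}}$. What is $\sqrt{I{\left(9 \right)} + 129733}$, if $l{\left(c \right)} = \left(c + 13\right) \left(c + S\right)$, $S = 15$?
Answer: $\frac{\sqrt{421502574}}{57} \approx 360.18$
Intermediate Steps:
$l{\left(c \right)} = \left(13 + c\right) \left(15 + c\right)$ ($l{\left(c \right)} = \left(c + 13\right) \left(c + 15\right) = \left(13 + c\right) \left(15 + c\right)$)
$I{\left(b \right)} = \frac{1}{48 + b}$ ($I{\left(b \right)} = \frac{1}{b + \left(195 + \left(-7\right)^{2} + 28 \left(-7\right)\right)} = \frac{1}{b + \left(195 + 49 - 196\right)} = \frac{1}{b + 48} = \frac{1}{48 + b}$)
$\sqrt{I{\left(9 \right)} + 129733} = \sqrt{\frac{1}{48 + 9} + 129733} = \sqrt{\frac{1}{57} + 129733} = \sqrt{\frac{7394782}{57}} = \frac{\sqrt{421502574}}{57}$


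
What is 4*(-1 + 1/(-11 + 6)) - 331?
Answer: -1679/5 ≈ -335.80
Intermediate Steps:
4*(-1 + 1/(-11 + 6)) - 331 = 4*(-1 + 1/(-5)) - 331 = 4*(-1 - ⅕) - 331 = 4*(-6/5) - 331 = -24/5 - 331 = -1679/5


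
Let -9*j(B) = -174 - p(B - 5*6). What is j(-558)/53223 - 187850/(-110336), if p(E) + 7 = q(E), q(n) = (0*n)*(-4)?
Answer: 44999945531/26425858176 ≈ 1.7029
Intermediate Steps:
q(n) = 0 (q(n) = 0*(-4) = 0)
p(E) = -7 (p(E) = -7 + 0 = -7)
j(B) = 167/9 (j(B) = -(-174 - 1*(-7))/9 = -(-174 + 7)/9 = -1/9*(-167) = 167/9)
j(-558)/53223 - 187850/(-110336) = (167/9)/53223 - 187850/(-110336) = (167/9)*(1/53223) - 187850*(-1/110336) = 167/479007 + 93925/55168 = 44999945531/26425858176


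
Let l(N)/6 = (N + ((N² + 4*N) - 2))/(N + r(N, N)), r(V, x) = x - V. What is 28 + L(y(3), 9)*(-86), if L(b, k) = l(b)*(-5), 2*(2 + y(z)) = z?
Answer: 21958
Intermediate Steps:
y(z) = -2 + z/2
l(N) = 6*(-2 + N² + 5*N)/N (l(N) = 6*((N + ((N² + 4*N) - 2))/(N + (N - N))) = 6*((N + (-2 + N² + 4*N))/(N + 0)) = 6*((-2 + N² + 5*N)/N) = 6*(-2 + N² + 5*N)/N)
L(b, k) = -150 - 30*b + 60/b (L(b, k) = (30 - 12/b + 6*b)*(-5) = -150 - 30*b + 60/b)
28 + L(y(3), 9)*(-86) = 28 + (-150 - 30*(-2 + (½)*3) + 60/(-2 + (½)*3))*(-86) = 28 + (-150 - 30*(-2 + 3/2) + 60/(-2 + 3/2))*(-86) = 28 + (-150 - 30*(-½) + 60/(-½))*(-86) = 28 + (-150 + 15 + 60*(-2))*(-86) = 28 + (-150 + 15 - 120)*(-86) = 28 - 255*(-86) = 28 + 21930 = 21958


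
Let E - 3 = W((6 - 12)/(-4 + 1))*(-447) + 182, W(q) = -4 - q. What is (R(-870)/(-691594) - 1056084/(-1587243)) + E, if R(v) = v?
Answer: 524652863247470/182954622557 ≈ 2867.7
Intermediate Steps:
E = 2867 (E = 3 + ((-4 - (6 - 12)/(-4 + 1))*(-447) + 182) = 3 + ((-4 - (-6)/(-3))*(-447) + 182) = 3 + ((-4 - (-6)*(-1)/3)*(-447) + 182) = 3 + ((-4 - 1*2)*(-447) + 182) = 3 + ((-4 - 2)*(-447) + 182) = 3 + (-6*(-447) + 182) = 3 + (2682 + 182) = 3 + 2864 = 2867)
(R(-870)/(-691594) - 1056084/(-1587243)) + E = (-870/(-691594) - 1056084/(-1587243)) + 2867 = (-870*(-1/691594) - 1056084*(-1/1587243)) + 2867 = (435/345797 + 352028/529081) + 2867 = 121960376551/182954622557 + 2867 = 524652863247470/182954622557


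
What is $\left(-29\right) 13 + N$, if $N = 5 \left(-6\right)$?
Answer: $-407$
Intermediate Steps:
$N = -30$
$\left(-29\right) 13 + N = \left(-29\right) 13 - 30 = -377 - 30 = -407$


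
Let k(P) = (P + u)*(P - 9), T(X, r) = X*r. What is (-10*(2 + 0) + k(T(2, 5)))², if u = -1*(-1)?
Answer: 81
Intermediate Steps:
u = 1
k(P) = (1 + P)*(-9 + P) (k(P) = (P + 1)*(P - 9) = (1 + P)*(-9 + P))
(-10*(2 + 0) + k(T(2, 5)))² = (-10*(2 + 0) + (-9 + (2*5)² - 16*5))² = (-10*2 + (-9 + 10² - 8*10))² = (-20 + (-9 + 100 - 80))² = (-20 + 11)² = (-9)² = 81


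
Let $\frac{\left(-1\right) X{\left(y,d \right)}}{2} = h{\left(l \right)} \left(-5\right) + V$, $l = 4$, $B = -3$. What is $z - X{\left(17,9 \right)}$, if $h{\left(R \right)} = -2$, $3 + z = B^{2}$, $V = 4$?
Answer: $34$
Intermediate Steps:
$z = 6$ ($z = -3 + \left(-3\right)^{2} = -3 + 9 = 6$)
$X{\left(y,d \right)} = -28$ ($X{\left(y,d \right)} = - 2 \left(\left(-2\right) \left(-5\right) + 4\right) = - 2 \left(10 + 4\right) = \left(-2\right) 14 = -28$)
$z - X{\left(17,9 \right)} = 6 - -28 = 6 + 28 = 34$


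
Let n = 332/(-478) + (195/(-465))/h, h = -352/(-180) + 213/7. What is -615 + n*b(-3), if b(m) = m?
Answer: -46320794382/75579209 ≈ -612.88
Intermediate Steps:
h = 10201/315 (h = -352*(-1/180) + 213*(1/7) = 88/45 + 213/7 = 10201/315 ≈ 32.384)
n = -53473051/75579209 (n = 332/(-478) + (195/(-465))/(10201/315) = 332*(-1/478) + (195*(-1/465))*(315/10201) = -166/239 - 13/31*315/10201 = -166/239 - 4095/316231 = -53473051/75579209 ≈ -0.70751)
-615 + n*b(-3) = -615 - 53473051/75579209*(-3) = -615 + 160419153/75579209 = -46320794382/75579209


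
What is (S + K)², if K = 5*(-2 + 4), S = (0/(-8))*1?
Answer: 100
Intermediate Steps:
S = 0 (S = (0*(-⅛))*1 = 0*1 = 0)
K = 10 (K = 5*2 = 10)
(S + K)² = (0 + 10)² = 10² = 100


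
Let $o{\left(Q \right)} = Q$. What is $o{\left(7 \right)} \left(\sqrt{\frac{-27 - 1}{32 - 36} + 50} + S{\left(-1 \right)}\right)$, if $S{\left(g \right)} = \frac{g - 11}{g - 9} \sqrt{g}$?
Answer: $7 \sqrt{57} + \frac{42 i}{5} \approx 52.849 + 8.4 i$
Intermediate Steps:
$S{\left(g \right)} = \frac{\sqrt{g} \left(-11 + g\right)}{-9 + g}$ ($S{\left(g \right)} = \frac{-11 + g}{-9 + g} \sqrt{g} = \frac{\sqrt{g} \left(-11 + g\right)}{-9 + g}$)
$o{\left(7 \right)} \left(\sqrt{\frac{-27 - 1}{32 - 36} + 50} + S{\left(-1 \right)}\right) = 7 \left(\sqrt{\frac{-27 - 1}{32 - 36} + 50} + \frac{\sqrt{-1} \left(-11 - 1\right)}{-9 - 1}\right) = 7 \left(\sqrt{- \frac{28}{-4} + 50} + i \frac{1}{-10} \left(-12\right)\right) = 7 \left(\sqrt{\left(-28\right) \left(- \frac{1}{4}\right) + 50} + i \left(- \frac{1}{10}\right) \left(-12\right)\right) = 7 \left(\sqrt{7 + 50} + \frac{6 i}{5}\right) = 7 \left(\sqrt{57} + \frac{6 i}{5}\right) = 7 \sqrt{57} + \frac{42 i}{5}$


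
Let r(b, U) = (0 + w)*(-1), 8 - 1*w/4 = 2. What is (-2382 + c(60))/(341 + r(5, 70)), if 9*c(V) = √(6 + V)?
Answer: -2382/317 + √66/2853 ≈ -7.5113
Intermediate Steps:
w = 24 (w = 32 - 4*2 = 32 - 8 = 24)
c(V) = √(6 + V)/9
r(b, U) = -24 (r(b, U) = (0 + 24)*(-1) = 24*(-1) = -24)
(-2382 + c(60))/(341 + r(5, 70)) = (-2382 + √(6 + 60)/9)/(341 - 24) = (-2382 + √66/9)/317 = (-2382 + √66/9)*(1/317) = -2382/317 + √66/2853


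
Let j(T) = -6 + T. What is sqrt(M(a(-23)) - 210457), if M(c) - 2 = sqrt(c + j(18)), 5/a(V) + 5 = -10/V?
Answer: sqrt(-92810655 + 21*sqrt(4809))/21 ≈ 458.75*I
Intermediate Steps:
a(V) = 5/(-5 - 10/V)
M(c) = 2 + sqrt(12 + c) (M(c) = 2 + sqrt(c + (-6 + 18)) = 2 + sqrt(c + 12) = 2 + sqrt(12 + c))
sqrt(M(a(-23)) - 210457) = sqrt((2 + sqrt(12 - 1*(-23)/(2 - 23))) - 210457) = sqrt((2 + sqrt(12 - 1*(-23)/(-21))) - 210457) = sqrt((2 + sqrt(12 - 1*(-23)*(-1/21))) - 210457) = sqrt((2 + sqrt(12 - 23/21)) - 210457) = sqrt((2 + sqrt(229/21)) - 210457) = sqrt((2 + sqrt(4809)/21) - 210457) = sqrt(-210455 + sqrt(4809)/21)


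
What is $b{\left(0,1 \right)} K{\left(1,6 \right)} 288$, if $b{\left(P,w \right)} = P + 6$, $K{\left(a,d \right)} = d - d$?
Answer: $0$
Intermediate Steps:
$K{\left(a,d \right)} = 0$
$b{\left(P,w \right)} = 6 + P$
$b{\left(0,1 \right)} K{\left(1,6 \right)} 288 = \left(6 + 0\right) 0 \cdot 288 = 6 \cdot 0 \cdot 288 = 0 \cdot 288 = 0$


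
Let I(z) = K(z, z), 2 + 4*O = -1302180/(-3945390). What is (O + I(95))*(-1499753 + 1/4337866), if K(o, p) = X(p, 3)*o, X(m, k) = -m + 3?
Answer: 575245700376071353225/43883520866 ≈ 1.3108e+10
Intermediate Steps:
O = -54905/131513 (O = -1/2 + (-1302180/(-3945390))/4 = -1/2 + (-1302180*(-1/3945390))/4 = -1/2 + (1/4)*(43406/131513) = -1/2 + 21703/263026 = -54905/131513 ≈ -0.41749)
X(m, k) = 3 - m
K(o, p) = o*(3 - p) (K(o, p) = (3 - p)*o = o*(3 - p))
I(z) = z*(3 - z)
(O + I(95))*(-1499753 + 1/4337866) = (-54905/131513 + 95*(3 - 1*95))*(-1499753 + 1/4337866) = (-54905/131513 + 95*(3 - 95))*(-1499753 + 1/4337866) = (-54905/131513 + 95*(-92))*(-6505727547097/4337866) = (-54905/131513 - 8740)*(-6505727547097/4337866) = -1149478525/131513*(-6505727547097/4337866) = 575245700376071353225/43883520866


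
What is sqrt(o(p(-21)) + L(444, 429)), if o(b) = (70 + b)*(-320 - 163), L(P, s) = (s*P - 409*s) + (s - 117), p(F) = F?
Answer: 2*I*sqrt(2085) ≈ 91.324*I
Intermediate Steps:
L(P, s) = -117 - 408*s + P*s (L(P, s) = (P*s - 409*s) + (-117 + s) = (-409*s + P*s) + (-117 + s) = -117 - 408*s + P*s)
o(b) = -33810 - 483*b (o(b) = (70 + b)*(-483) = -33810 - 483*b)
sqrt(o(p(-21)) + L(444, 429)) = sqrt((-33810 - 483*(-21)) + (-117 - 408*429 + 444*429)) = sqrt((-33810 + 10143) + (-117 - 175032 + 190476)) = sqrt(-23667 + 15327) = sqrt(-8340) = 2*I*sqrt(2085)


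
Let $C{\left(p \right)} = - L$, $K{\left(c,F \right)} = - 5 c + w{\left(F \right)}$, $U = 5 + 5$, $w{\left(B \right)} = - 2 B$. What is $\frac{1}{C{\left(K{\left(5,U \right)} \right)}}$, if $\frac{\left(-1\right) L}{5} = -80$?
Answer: $- \frac{1}{400} \approx -0.0025$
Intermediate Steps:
$L = 400$ ($L = \left(-5\right) \left(-80\right) = 400$)
$U = 10$
$K{\left(c,F \right)} = - 5 c - 2 F$
$C{\left(p \right)} = -400$ ($C{\left(p \right)} = \left(-1\right) 400 = -400$)
$\frac{1}{C{\left(K{\left(5,U \right)} \right)}} = \frac{1}{-400} = - \frac{1}{400}$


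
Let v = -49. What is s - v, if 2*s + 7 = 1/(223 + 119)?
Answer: 31123/684 ≈ 45.501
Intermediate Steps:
s = -2393/684 (s = -7/2 + 1/(2*(223 + 119)) = -7/2 + (1/2)/342 = -7/2 + (1/2)*(1/342) = -7/2 + 1/684 = -2393/684 ≈ -3.4985)
s - v = -2393/684 - 1*(-49) = -2393/684 + 49 = 31123/684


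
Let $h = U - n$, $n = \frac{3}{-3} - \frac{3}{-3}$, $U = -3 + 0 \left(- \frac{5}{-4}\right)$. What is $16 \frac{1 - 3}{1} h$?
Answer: $96$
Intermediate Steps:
$U = -3$ ($U = -3 + 0 \left(\left(-5\right) \left(- \frac{1}{4}\right)\right) = -3 + 0 \cdot \frac{5}{4} = -3 + 0 = -3$)
$n = 0$ ($n = 3 \left(- \frac{1}{3}\right) - -1 = -1 + 1 = 0$)
$h = -3$ ($h = -3 - 0 = -3 + 0 = -3$)
$16 \frac{1 - 3}{1} h = 16 \frac{1 - 3}{1} \left(-3\right) = 16 \left(1 - 3\right) 1 \left(-3\right) = 16 \left(\left(-2\right) 1\right) \left(-3\right) = 16 \left(-2\right) \left(-3\right) = \left(-32\right) \left(-3\right) = 96$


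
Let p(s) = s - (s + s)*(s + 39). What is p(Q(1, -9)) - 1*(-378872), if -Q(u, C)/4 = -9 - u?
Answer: 372592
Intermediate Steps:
Q(u, C) = 36 + 4*u (Q(u, C) = -4*(-9 - u) = 36 + 4*u)
p(s) = s - 2*s*(39 + s)
p(Q(1, -9)) - 1*(-378872) = -(36 + 4*1)*(77 + 2*(36 + 4*1)) - 1*(-378872) = -(36 + 4)*(77 + 2*(36 + 4)) + 378872 = -1*40*(77 + 2*40) + 378872 = -1*40*(77 + 80) + 378872 = -1*40*157 + 378872 = -6280 + 378872 = 372592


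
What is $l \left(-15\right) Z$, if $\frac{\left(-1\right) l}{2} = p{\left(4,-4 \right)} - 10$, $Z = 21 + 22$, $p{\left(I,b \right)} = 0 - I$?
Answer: $-18060$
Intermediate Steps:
$p{\left(I,b \right)} = - I$
$Z = 43$
$l = 28$ ($l = - 2 \left(\left(-1\right) 4 - 10\right) = - 2 \left(-4 - 10\right) = \left(-2\right) \left(-14\right) = 28$)
$l \left(-15\right) Z = 28 \left(-15\right) 43 = \left(-420\right) 43 = -18060$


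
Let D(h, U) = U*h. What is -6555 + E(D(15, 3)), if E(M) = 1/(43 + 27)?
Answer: -458849/70 ≈ -6555.0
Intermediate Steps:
E(M) = 1/70
-6555 + E(D(15, 3)) = -6555 + 1/70 = -458849/70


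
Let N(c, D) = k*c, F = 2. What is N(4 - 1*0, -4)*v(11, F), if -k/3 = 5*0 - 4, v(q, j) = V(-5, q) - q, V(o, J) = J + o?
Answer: -240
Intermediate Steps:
v(q, j) = -5 (v(q, j) = (q - 5) - q = (-5 + q) - q = -5)
k = 12 (k = -3*(5*0 - 4) = -3*(0 - 4) = -3*(-4) = 12)
N(c, D) = 12*c
N(4 - 1*0, -4)*v(11, F) = (12*(4 - 1*0))*(-5) = (12*(4 + 0))*(-5) = (12*4)*(-5) = 48*(-5) = -240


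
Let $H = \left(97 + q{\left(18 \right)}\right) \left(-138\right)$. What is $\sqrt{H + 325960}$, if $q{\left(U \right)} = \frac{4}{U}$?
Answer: $\frac{\sqrt{2812890}}{3} \approx 559.06$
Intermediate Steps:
$H = - \frac{40250}{3}$ ($H = \left(97 + \frac{4}{18}\right) \left(-138\right) = \left(97 + 4 \cdot \frac{1}{18}\right) \left(-138\right) = \left(97 + \frac{2}{9}\right) \left(-138\right) = \frac{875}{9} \left(-138\right) = - \frac{40250}{3} \approx -13417.0$)
$\sqrt{H + 325960} = \sqrt{- \frac{40250}{3} + 325960} = \sqrt{\frac{937630}{3}} = \frac{\sqrt{2812890}}{3}$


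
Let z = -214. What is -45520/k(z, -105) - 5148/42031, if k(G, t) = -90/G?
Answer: -3722147300/34389 ≈ -1.0824e+5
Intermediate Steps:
-45520/k(z, -105) - 5148/42031 = -45520/((-90/(-214))) - 5148/42031 = -45520/((-90*(-1/214))) - 5148*1/42031 = -45520/45/107 - 468/3821 = -45520*107/45 - 468/3821 = -974128/9 - 468/3821 = -3722147300/34389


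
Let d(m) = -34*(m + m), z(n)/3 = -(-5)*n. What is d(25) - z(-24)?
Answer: -1340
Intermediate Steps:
z(n) = 15*n (z(n) = 3*(-(-5)*n) = 3*(5*n) = 15*n)
d(m) = -68*m
d(25) - z(-24) = -68*25 - 15*(-24) = -1700 - 1*(-360) = -1700 + 360 = -1340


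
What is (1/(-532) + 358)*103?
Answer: 19616865/532 ≈ 36874.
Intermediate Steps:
(1/(-532) + 358)*103 = (-1/532 + 358)*103 = (190455/532)*103 = 19616865/532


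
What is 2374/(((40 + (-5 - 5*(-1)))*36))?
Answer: 1187/720 ≈ 1.6486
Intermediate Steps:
2374/(((40 + (-5 - 5*(-1)))*36)) = 2374/(((40 + (-5 + 5))*36)) = 2374/(((40 + 0)*36)) = 2374/((40*36)) = 2374/1440 = 2374*(1/1440) = 1187/720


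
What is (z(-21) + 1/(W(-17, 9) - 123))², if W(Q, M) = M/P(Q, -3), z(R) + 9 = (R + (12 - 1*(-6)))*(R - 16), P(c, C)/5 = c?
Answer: 1139007621049/109495296 ≈ 10402.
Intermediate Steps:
P(c, C) = 5*c
z(R) = -9 + (-16 + R)*(18 + R) (z(R) = -9 + (R + (12 - 1*(-6)))*(R - 16) = -9 + (R + (12 + 6))*(-16 + R) = -9 + (R + 18)*(-16 + R) = -9 + (18 + R)*(-16 + R) = -9 + (-16 + R)*(18 + R))
W(Q, M) = M/(5*Q) (W(Q, M) = M/((5*Q)) = M*(1/(5*Q)) = M/(5*Q))
(z(-21) + 1/(W(-17, 9) - 123))² = ((-297 + (-21)² + 2*(-21)) + 1/((⅕)*9/(-17) - 123))² = ((-297 + 441 - 42) + 1/((⅕)*9*(-1/17) - 123))² = (102 + 1/(-9/85 - 123))² = (102 + 1/(-10464/85))² = (102 - 85/10464)² = (1067243/10464)² = 1139007621049/109495296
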